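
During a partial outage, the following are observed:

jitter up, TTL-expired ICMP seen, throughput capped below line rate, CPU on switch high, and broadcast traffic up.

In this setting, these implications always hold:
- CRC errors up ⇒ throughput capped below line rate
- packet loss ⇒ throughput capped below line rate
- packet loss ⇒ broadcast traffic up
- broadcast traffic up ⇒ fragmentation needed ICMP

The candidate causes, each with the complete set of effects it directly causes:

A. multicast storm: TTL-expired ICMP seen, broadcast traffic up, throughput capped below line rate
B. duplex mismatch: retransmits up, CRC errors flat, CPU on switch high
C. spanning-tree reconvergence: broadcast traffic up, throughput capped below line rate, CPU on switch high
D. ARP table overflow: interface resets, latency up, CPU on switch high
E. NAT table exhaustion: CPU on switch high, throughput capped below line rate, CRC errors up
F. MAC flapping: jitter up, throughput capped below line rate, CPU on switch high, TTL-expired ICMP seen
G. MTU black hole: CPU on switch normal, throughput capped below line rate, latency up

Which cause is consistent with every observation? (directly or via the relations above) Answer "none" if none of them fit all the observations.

Testing each hypothesis:
(A) multicast storm — jitter up ✗; TTL-expired ICMP seen ✓; throughput capped below line rate ✓; CPU on switch high ✗; broadcast traffic up ✓
(B) duplex mismatch — does not account for jitter up, TTL-expired ICMP seen, throughput capped below line rate, broadcast traffic up
(C) spanning-tree reconvergence — does not account for jitter up, TTL-expired ICMP seen
(D) ARP table overflow — jitter up ✗; TTL-expired ICMP seen ✗; throughput capped below line rate ✗; CPU on switch high ✓; broadcast traffic up ✗
(E) NAT table exhaustion — jitter up ✗; TTL-expired ICMP seen ✗; throughput capped below line rate ✓; CPU on switch high ✓; broadcast traffic up ✗
(F) MAC flapping — does not account for broadcast traffic up
(G) MTU black hole — fails on jitter up, TTL-expired ICMP seen, CPU on switch high, broadcast traffic up (predicts CPU on switch normal, not CPU on switch high)
Every candidate fails on at least one observation.

none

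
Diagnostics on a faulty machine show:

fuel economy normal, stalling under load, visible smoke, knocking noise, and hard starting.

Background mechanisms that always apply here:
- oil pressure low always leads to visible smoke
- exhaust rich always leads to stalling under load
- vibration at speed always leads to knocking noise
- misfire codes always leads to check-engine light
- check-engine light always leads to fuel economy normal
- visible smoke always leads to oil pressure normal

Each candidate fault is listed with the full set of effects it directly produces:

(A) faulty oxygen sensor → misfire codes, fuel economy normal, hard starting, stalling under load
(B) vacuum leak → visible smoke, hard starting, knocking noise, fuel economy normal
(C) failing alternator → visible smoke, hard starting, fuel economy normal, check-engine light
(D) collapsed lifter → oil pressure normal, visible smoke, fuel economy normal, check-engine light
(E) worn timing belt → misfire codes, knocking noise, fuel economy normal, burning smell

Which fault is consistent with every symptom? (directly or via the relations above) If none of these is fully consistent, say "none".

none

Per-candidate check:
(A) faulty oxygen sensor — does not account for visible smoke, knocking noise
(B) vacuum leak — fuel economy normal ✓; stalling under load ✗; visible smoke ✓; knocking noise ✓; hard starting ✓
(C) failing alternator — fuel economy normal ✓; stalling under load ✗; visible smoke ✓; knocking noise ✗; hard starting ✓
(D) collapsed lifter — fuel economy normal ✓; stalling under load ✗; visible smoke ✓; knocking noise ✗; hard starting ✗
(E) worn timing belt — fuel economy normal ✓; stalling under load ✗; visible smoke ✗; knocking noise ✓; hard starting ✗
Every candidate fails on at least one observation.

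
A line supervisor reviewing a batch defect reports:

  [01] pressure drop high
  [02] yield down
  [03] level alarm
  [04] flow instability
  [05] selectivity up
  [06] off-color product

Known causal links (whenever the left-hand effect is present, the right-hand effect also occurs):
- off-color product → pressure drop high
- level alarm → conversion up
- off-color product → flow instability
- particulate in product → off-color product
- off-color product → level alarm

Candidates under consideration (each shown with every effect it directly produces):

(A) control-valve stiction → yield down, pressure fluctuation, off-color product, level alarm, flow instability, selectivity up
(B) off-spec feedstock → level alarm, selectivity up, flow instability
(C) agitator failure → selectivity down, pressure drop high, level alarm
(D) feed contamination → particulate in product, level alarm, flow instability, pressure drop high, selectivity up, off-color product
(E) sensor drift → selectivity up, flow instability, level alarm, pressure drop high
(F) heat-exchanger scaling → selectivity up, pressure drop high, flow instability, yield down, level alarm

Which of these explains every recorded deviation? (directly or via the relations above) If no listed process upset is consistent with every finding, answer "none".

Testing each hypothesis:
(A) control-valve stiction — pressure drop high ✓ (via off-color product → pressure drop high); yield down ✓; level alarm ✓; flow instability ✓; selectivity up ✓; off-color product ✓
(B) off-spec feedstock — pressure drop high ✗; yield down ✗; level alarm ✓; flow instability ✓; selectivity up ✓; off-color product ✗
(C) agitator failure — pressure drop high ✓; yield down ✗; level alarm ✓; flow instability ✗; selectivity up ✗; off-color product ✗
(D) feed contamination — does not account for yield down
(E) sensor drift — pressure drop high ✓; yield down ✗; level alarm ✓; flow instability ✓; selectivity up ✓; off-color product ✗
(F) heat-exchanger scaling — does not account for off-color product
(A) alone accounts for all the evidence.

A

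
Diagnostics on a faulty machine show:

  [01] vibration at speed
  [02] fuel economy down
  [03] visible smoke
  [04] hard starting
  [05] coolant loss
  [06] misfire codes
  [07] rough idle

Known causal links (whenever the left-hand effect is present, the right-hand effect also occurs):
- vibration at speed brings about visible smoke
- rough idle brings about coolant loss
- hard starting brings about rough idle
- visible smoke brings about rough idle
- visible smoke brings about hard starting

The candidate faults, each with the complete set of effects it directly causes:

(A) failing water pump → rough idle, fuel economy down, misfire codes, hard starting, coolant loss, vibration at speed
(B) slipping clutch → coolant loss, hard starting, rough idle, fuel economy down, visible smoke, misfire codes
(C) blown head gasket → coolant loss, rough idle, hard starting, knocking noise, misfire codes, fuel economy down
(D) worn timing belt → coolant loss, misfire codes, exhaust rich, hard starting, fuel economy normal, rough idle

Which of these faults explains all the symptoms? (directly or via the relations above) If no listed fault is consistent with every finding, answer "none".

Per-candidate check:
(A) failing water pump — vibration at speed ✓; fuel economy down ✓; visible smoke ✓ (through vibration at speed → visible smoke); hard starting ✓; coolant loss ✓; misfire codes ✓; rough idle ✓
(B) slipping clutch — vibration at speed ✗; fuel economy down ✓; visible smoke ✓; hard starting ✓; coolant loss ✓; misfire codes ✓; rough idle ✓
(C) blown head gasket — vibration at speed ✗; fuel economy down ✓; visible smoke ✗; hard starting ✓; coolant loss ✓; misfire codes ✓; rough idle ✓
(D) worn timing belt — fails on vibration at speed, fuel economy down, visible smoke (predicts fuel economy normal, not fuel economy down)
(A) is the only candidate with no mismatches.

A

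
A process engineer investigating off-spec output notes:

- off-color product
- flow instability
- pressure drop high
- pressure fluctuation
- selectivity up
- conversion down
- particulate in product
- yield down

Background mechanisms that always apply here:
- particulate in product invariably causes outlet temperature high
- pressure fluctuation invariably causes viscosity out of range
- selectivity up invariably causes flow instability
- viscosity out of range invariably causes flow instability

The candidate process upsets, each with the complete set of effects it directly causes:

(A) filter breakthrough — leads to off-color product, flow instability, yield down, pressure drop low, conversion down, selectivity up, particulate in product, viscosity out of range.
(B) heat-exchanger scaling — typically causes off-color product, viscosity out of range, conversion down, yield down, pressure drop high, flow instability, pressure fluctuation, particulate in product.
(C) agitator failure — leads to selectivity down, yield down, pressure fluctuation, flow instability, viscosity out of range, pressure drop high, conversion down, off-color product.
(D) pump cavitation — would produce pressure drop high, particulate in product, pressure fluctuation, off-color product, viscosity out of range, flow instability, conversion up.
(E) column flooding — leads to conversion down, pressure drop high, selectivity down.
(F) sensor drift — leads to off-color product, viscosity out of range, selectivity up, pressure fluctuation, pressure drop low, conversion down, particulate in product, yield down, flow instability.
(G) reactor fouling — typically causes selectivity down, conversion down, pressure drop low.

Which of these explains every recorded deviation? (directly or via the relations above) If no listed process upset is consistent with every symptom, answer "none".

none

Per-candidate check:
(A) filter breakthrough — fails on pressure drop high, pressure fluctuation (predicts pressure drop low, not pressure drop high)
(B) heat-exchanger scaling — does not account for selectivity up
(C) agitator failure — off-color product +; flow instability +; pressure drop high +; pressure fluctuation +; selectivity up -; conversion down +; particulate in product -; yield down +
(D) pump cavitation — fails on selectivity up, conversion down, yield down (predicts conversion up, not conversion down)
(E) column flooding — off-color product -; flow instability -; pressure drop high +; pressure fluctuation -; selectivity up -; conversion down +; particulate in product -; yield down -
(F) sensor drift — fails on pressure drop high (predicts pressure drop low, not pressure drop high)
(G) reactor fouling — fails on off-color product, flow instability, pressure drop high, pressure fluctuation, selectivity up, particulate in product, yield down (predicts pressure drop low, not pressure drop high; predicts selectivity down, not selectivity up)
No candidate is consistent with all observations.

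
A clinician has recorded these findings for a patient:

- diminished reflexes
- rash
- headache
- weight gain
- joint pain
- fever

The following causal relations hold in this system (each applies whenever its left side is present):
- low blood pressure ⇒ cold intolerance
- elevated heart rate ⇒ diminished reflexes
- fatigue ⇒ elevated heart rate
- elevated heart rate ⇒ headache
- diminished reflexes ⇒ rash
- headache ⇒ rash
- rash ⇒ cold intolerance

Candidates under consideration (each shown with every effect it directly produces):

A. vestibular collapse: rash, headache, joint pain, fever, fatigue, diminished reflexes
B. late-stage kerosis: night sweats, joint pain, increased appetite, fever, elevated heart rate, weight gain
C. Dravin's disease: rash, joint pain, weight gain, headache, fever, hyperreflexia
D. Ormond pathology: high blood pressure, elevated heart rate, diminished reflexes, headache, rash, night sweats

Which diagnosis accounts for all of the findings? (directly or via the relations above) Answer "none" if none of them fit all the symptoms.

Checking each candidate against the observations:
(A) vestibular collapse — diminished reflexes match; rash match; headache match; weight gain miss; joint pain match; fever match
(B) late-stage kerosis — diminished reflexes match (via elevated heart rate → diminished reflexes); rash match (via elevated heart rate → diminished reflexes → rash); headache match (via elevated heart rate → headache); weight gain match; joint pain match; fever match
(C) Dravin's disease — diminished reflexes miss; rash match; headache match; weight gain match; joint pain match; fever match
(D) Ormond pathology — diminished reflexes match; rash match; headache match; weight gain miss; joint pain miss; fever miss
Only (B) is consistent with every observation.

B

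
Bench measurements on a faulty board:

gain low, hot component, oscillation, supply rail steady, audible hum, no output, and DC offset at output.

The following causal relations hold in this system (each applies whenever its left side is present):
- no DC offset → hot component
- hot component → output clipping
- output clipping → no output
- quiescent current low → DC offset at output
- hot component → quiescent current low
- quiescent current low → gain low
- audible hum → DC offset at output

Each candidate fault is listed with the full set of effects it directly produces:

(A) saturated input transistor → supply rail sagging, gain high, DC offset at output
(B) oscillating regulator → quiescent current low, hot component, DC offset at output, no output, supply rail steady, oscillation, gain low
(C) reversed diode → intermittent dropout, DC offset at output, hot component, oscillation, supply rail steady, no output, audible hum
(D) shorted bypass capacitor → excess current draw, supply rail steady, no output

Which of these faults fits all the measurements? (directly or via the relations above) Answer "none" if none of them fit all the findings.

C

Testing each hypothesis:
(A) saturated input transistor — fails on gain low, hot component, oscillation, supply rail steady, audible hum, no output (predicts gain high, not gain low; predicts supply rail sagging, not supply rail steady)
(B) oscillating regulator — does not account for audible hum
(C) reversed diode — accounts for every observation (gain low via hot component → quiescent current low → gain low)
(D) shorted bypass capacitor — does not account for gain low, hot component, oscillation, audible hum, DC offset at output
(C) alone accounts for all the evidence.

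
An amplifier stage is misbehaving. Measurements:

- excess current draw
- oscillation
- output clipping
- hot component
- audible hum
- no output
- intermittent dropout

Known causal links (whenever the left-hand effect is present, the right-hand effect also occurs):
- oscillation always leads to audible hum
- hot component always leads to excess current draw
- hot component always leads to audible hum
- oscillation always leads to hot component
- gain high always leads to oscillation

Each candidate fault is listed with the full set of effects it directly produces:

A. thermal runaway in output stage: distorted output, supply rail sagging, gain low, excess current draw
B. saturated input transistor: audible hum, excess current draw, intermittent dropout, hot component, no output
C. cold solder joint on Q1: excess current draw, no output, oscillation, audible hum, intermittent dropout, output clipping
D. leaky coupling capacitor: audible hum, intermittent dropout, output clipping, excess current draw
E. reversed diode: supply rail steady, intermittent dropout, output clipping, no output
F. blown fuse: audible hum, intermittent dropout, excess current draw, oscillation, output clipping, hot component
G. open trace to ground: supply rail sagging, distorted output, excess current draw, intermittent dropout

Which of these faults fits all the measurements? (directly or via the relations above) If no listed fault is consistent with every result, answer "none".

C

For each candidate, compare predicted effects to what was observed:
(A) thermal runaway in output stage — excess current draw yes; oscillation NO; output clipping NO; hot component NO; audible hum NO; no output NO; intermittent dropout NO
(B) saturated input transistor — does not account for oscillation, output clipping
(C) cold solder joint on Q1 — accounts for every observation (hot component through oscillation → hot component)
(D) leaky coupling capacitor — does not account for oscillation, hot component, no output
(E) reversed diode — excess current draw NO; oscillation NO; output clipping yes; hot component NO; audible hum NO; no output yes; intermittent dropout yes
(F) blown fuse — does not account for no output
(G) open trace to ground — excess current draw yes; oscillation NO; output clipping NO; hot component NO; audible hum NO; no output NO; intermittent dropout yes
Only (C) is consistent with every observation.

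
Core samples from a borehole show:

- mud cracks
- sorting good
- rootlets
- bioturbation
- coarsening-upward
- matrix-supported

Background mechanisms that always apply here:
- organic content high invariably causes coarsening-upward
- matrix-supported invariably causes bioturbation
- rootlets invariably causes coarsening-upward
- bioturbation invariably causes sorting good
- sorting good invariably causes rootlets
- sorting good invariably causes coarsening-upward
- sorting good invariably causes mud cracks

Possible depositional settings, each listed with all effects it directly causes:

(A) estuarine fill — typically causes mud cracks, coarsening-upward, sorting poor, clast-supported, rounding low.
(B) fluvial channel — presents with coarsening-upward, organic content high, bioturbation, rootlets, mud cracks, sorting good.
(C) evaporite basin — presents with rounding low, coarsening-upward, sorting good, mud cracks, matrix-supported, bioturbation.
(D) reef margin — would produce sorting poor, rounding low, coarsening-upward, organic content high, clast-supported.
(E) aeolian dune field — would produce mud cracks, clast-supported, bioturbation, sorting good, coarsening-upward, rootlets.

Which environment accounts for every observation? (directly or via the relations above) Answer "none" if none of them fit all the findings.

C

Checking each candidate against the observations:
(A) estuarine fill — fails on sorting good, rootlets, bioturbation, matrix-supported (predicts sorting poor, not sorting good; predicts clast-supported, not matrix-supported)
(B) fluvial channel — mud cracks yes; sorting good yes; rootlets yes; bioturbation yes; coarsening-upward yes; matrix-supported NO
(C) evaporite basin — accounts for every observation (rootlets via sorting good → rootlets)
(D) reef margin — mud cracks NO; sorting good NO; rootlets NO; bioturbation NO; coarsening-upward yes; matrix-supported NO
(E) aeolian dune field — mud cracks yes; sorting good yes; rootlets yes; bioturbation yes; coarsening-upward yes; matrix-supported NO
(C) alone accounts for all the evidence.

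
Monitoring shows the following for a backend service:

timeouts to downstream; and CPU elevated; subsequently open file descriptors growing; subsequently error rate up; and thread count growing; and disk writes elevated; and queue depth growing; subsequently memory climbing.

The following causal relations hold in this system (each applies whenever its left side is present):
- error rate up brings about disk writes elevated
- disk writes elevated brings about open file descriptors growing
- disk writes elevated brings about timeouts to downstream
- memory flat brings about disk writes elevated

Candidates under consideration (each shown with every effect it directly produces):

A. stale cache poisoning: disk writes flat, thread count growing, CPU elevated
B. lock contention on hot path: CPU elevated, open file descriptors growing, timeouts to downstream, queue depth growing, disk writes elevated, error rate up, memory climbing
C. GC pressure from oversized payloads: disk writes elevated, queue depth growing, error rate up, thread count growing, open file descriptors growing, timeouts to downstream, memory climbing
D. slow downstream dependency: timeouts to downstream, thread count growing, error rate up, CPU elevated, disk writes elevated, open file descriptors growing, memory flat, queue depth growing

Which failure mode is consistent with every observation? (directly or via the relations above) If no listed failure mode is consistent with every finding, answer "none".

Checking each candidate against the observations:
(A) stale cache poisoning — fails on timeouts to downstream, open file descriptors growing, error rate up, disk writes elevated, queue depth growing, memory climbing (predicts disk writes flat, not disk writes elevated)
(B) lock contention on hot path — timeouts to downstream match; CPU elevated match; open file descriptors growing match; error rate up match; thread count growing miss; disk writes elevated match; queue depth growing match; memory climbing match
(C) GC pressure from oversized payloads — timeouts to downstream match; CPU elevated miss; open file descriptors growing match; error rate up match; thread count growing match; disk writes elevated match; queue depth growing match; memory climbing match
(D) slow downstream dependency — timeouts to downstream match; CPU elevated match; open file descriptors growing match; error rate up match; thread count growing match; disk writes elevated match; queue depth growing match; memory climbing miss
None of the listed candidates fits everything.

none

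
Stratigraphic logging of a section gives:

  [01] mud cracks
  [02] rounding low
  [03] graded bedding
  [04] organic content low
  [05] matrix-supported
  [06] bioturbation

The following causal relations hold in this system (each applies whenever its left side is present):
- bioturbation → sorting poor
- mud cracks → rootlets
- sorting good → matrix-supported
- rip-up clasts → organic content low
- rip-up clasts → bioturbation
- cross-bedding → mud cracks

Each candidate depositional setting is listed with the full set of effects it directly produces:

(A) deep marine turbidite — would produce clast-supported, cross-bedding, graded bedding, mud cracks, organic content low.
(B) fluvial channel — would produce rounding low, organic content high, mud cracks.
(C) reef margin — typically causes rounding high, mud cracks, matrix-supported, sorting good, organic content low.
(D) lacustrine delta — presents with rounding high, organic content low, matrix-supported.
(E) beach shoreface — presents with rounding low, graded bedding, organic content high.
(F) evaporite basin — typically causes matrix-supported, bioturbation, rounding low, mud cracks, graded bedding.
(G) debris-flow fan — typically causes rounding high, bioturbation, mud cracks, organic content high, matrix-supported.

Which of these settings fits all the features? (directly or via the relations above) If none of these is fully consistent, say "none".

none

Testing each hypothesis:
(A) deep marine turbidite — fails on rounding low, matrix-supported, bioturbation (predicts clast-supported, not matrix-supported)
(B) fluvial channel — fails on graded bedding, organic content low, matrix-supported, bioturbation (predicts organic content high, not organic content low)
(C) reef margin — mud cracks match; rounding low miss; graded bedding miss; organic content low match; matrix-supported match; bioturbation miss
(D) lacustrine delta — fails on mud cracks, rounding low, graded bedding, bioturbation (predicts rounding high, not rounding low)
(E) beach shoreface — mud cracks miss; rounding low match; graded bedding match; organic content low miss; matrix-supported miss; bioturbation miss
(F) evaporite basin — does not account for organic content low
(G) debris-flow fan — fails on rounding low, graded bedding, organic content low (predicts rounding high, not rounding low; predicts organic content high, not organic content low)
No candidate is consistent with all observations.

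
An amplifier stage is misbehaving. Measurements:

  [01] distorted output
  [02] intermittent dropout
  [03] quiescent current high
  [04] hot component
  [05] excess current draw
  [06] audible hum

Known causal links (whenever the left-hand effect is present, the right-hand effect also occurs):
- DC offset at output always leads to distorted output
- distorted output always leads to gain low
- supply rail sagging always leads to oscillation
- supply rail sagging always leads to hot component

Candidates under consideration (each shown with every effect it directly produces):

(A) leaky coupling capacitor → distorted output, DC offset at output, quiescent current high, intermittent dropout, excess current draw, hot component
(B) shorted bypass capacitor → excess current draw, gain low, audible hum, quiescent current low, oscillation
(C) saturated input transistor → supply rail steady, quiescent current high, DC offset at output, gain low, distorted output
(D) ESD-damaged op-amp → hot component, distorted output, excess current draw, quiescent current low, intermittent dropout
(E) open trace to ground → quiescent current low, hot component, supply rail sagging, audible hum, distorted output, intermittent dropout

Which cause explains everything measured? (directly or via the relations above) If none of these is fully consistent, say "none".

none

For each candidate, compare predicted effects to what was observed:
(A) leaky coupling capacitor — distorted output yes; intermittent dropout yes; quiescent current high yes; hot component yes; excess current draw yes; audible hum NO
(B) shorted bypass capacitor — distorted output NO; intermittent dropout NO; quiescent current high NO; hot component NO; excess current draw yes; audible hum yes
(C) saturated input transistor — distorted output yes; intermittent dropout NO; quiescent current high yes; hot component NO; excess current draw NO; audible hum NO
(D) ESD-damaged op-amp — distorted output yes; intermittent dropout yes; quiescent current high NO; hot component yes; excess current draw yes; audible hum NO
(E) open trace to ground — fails on quiescent current high, excess current draw (predicts quiescent current low, not quiescent current high)
No candidate is consistent with all observations.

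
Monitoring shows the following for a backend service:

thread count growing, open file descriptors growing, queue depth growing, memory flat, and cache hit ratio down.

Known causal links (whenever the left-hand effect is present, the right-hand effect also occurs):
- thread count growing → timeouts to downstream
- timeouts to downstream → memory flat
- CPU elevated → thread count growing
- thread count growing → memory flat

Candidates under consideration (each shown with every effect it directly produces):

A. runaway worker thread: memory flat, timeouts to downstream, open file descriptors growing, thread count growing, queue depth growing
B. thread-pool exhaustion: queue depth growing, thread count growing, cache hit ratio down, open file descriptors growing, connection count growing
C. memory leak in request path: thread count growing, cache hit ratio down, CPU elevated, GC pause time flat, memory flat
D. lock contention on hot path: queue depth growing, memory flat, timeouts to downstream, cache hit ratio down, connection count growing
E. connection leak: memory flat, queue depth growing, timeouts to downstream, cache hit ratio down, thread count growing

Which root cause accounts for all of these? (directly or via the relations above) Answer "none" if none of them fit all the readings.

For each candidate, compare predicted effects to what was observed:
(A) runaway worker thread — does not account for cache hit ratio down
(B) thread-pool exhaustion — accounts for every observation (memory flat by thread count growing → memory flat)
(C) memory leak in request path — thread count growing ✓; open file descriptors growing ✗; queue depth growing ✗; memory flat ✓; cache hit ratio down ✓
(D) lock contention on hot path — thread count growing ✗; open file descriptors growing ✗; queue depth growing ✓; memory flat ✓; cache hit ratio down ✓
(E) connection leak — does not account for open file descriptors growing
(B) is the only candidate with no mismatches.

B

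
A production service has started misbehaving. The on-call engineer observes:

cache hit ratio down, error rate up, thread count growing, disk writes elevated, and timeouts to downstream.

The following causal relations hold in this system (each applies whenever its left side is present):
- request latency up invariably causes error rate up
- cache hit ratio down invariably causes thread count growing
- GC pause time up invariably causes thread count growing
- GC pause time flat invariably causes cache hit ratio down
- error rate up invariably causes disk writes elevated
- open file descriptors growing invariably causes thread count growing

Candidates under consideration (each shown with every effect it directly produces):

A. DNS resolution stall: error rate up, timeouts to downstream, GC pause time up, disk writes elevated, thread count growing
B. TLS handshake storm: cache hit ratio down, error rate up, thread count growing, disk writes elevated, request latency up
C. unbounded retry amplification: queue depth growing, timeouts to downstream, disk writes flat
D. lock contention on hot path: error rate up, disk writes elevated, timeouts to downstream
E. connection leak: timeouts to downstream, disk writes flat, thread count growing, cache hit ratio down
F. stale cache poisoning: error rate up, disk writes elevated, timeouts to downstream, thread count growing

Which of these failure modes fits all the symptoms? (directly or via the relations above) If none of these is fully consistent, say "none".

Checking each candidate against the observations:
(A) DNS resolution stall — does not account for cache hit ratio down
(B) TLS handshake storm — does not account for timeouts to downstream
(C) unbounded retry amplification — cache hit ratio down -; error rate up -; thread count growing -; disk writes elevated -; timeouts to downstream +
(D) lock contention on hot path — does not account for cache hit ratio down, thread count growing
(E) connection leak — fails on error rate up, disk writes elevated (predicts disk writes flat, not disk writes elevated)
(F) stale cache poisoning — does not account for cache hit ratio down
Every candidate fails on at least one observation.

none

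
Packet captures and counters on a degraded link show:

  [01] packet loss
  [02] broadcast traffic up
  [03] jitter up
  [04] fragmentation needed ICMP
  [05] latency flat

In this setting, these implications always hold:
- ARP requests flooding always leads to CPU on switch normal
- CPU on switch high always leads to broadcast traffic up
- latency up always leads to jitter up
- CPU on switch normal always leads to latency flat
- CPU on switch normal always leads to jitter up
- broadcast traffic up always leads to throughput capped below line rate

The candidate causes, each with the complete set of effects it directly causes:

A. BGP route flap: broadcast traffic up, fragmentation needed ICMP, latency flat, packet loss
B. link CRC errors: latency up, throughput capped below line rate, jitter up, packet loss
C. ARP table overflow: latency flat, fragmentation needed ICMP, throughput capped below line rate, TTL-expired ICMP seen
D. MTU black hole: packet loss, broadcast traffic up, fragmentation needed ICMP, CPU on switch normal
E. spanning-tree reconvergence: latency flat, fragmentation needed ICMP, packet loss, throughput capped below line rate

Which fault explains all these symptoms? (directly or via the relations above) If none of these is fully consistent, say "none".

Per-candidate check:
(A) BGP route flap — does not account for jitter up
(B) link CRC errors — packet loss ✓; broadcast traffic up ✗; jitter up ✓; fragmentation needed ICMP ✗; latency flat ✗
(C) ARP table overflow — does not account for packet loss, broadcast traffic up, jitter up
(D) MTU black hole — packet loss ✓; broadcast traffic up ✓; jitter up ✓ (via CPU on switch normal → jitter up); fragmentation needed ICMP ✓; latency flat ✓ (via CPU on switch normal → latency flat)
(E) spanning-tree reconvergence — does not account for broadcast traffic up, jitter up
(D) is the only candidate with no mismatches.

D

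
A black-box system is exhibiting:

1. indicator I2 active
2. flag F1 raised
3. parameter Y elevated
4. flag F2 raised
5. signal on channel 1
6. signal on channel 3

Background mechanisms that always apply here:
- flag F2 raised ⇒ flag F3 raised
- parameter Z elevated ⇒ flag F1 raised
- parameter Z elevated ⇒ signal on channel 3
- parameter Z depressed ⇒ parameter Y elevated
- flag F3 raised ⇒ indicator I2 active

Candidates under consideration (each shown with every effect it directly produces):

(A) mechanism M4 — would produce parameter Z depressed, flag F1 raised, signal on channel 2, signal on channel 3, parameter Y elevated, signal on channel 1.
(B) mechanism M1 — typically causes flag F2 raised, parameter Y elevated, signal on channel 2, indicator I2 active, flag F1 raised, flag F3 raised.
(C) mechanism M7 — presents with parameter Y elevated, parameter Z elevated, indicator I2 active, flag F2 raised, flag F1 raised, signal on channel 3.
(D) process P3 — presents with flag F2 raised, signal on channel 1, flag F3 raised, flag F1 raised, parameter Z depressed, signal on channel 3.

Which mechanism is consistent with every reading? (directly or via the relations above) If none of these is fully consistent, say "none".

Checking each candidate against the observations:
(A) mechanism M4 — indicator I2 active NO; flag F1 raised yes; parameter Y elevated yes; flag F2 raised NO; signal on channel 1 yes; signal on channel 3 yes
(B) mechanism M1 — indicator I2 active yes; flag F1 raised yes; parameter Y elevated yes; flag F2 raised yes; signal on channel 1 NO; signal on channel 3 NO
(C) mechanism M7 — indicator I2 active yes; flag F1 raised yes; parameter Y elevated yes; flag F2 raised yes; signal on channel 1 NO; signal on channel 3 yes
(D) process P3 — accounts for every observation (indicator I2 active via flag F3 raised → indicator I2 active)
(D) is the only candidate with no mismatches.

D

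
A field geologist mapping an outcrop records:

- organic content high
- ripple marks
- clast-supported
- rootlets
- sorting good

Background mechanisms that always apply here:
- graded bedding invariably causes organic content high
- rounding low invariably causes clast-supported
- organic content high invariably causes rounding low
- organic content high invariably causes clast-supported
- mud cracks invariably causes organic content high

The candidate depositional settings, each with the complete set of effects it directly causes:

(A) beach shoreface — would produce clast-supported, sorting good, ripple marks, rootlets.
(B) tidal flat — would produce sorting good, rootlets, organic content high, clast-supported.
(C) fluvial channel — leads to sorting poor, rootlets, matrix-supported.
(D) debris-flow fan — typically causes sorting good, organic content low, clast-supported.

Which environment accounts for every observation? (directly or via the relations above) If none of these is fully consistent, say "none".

none

Checking each candidate against the observations:
(A) beach shoreface — organic content high -; ripple marks +; clast-supported +; rootlets +; sorting good +
(B) tidal flat — does not account for ripple marks
(C) fluvial channel — fails on organic content high, ripple marks, clast-supported, sorting good (predicts matrix-supported, not clast-supported; predicts sorting poor, not sorting good)
(D) debris-flow fan — organic content high -; ripple marks -; clast-supported +; rootlets -; sorting good +
No candidate is consistent with all observations.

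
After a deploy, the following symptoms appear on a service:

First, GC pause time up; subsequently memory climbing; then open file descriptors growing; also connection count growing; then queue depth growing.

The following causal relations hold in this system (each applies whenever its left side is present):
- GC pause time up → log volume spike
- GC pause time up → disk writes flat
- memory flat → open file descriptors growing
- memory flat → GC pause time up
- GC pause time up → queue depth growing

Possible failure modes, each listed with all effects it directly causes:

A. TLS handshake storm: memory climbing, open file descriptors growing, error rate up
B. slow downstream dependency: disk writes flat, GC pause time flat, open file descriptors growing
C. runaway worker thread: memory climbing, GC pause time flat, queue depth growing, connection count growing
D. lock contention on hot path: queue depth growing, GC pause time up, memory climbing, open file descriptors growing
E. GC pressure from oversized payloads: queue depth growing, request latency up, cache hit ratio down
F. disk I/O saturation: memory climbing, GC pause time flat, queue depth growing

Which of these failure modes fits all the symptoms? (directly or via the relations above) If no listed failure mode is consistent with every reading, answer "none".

Checking each candidate against the observations:
(A) TLS handshake storm — does not account for GC pause time up, connection count growing, queue depth growing
(B) slow downstream dependency — GC pause time up miss; memory climbing miss; open file descriptors growing match; connection count growing miss; queue depth growing miss
(C) runaway worker thread — GC pause time up miss; memory climbing match; open file descriptors growing miss; connection count growing match; queue depth growing match
(D) lock contention on hot path — GC pause time up match; memory climbing match; open file descriptors growing match; connection count growing miss; queue depth growing match
(E) GC pressure from oversized payloads — GC pause time up miss; memory climbing miss; open file descriptors growing miss; connection count growing miss; queue depth growing match
(F) disk I/O saturation — GC pause time up miss; memory climbing match; open file descriptors growing miss; connection count growing miss; queue depth growing match
No candidate is consistent with all observations.

none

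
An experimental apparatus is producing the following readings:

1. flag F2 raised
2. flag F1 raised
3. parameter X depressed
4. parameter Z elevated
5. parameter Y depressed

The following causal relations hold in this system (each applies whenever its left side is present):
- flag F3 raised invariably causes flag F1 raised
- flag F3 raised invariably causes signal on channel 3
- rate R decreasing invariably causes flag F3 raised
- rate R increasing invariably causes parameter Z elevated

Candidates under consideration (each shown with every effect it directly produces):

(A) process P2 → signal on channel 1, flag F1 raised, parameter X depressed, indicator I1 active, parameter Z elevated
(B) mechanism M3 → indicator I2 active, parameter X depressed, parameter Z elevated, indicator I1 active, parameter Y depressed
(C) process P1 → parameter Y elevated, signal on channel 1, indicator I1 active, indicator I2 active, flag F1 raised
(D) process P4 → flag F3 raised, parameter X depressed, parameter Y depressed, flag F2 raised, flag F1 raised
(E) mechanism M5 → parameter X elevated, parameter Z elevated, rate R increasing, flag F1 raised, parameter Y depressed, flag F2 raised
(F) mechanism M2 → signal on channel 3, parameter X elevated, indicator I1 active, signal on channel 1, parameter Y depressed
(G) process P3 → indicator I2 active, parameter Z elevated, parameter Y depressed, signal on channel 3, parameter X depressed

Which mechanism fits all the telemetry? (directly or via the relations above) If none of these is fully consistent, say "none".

none

For each candidate, compare predicted effects to what was observed:
(A) process P2 — flag F2 raised -; flag F1 raised +; parameter X depressed +; parameter Z elevated +; parameter Y depressed -
(B) mechanism M3 — flag F2 raised -; flag F1 raised -; parameter X depressed +; parameter Z elevated +; parameter Y depressed +
(C) process P1 — fails on flag F2 raised, parameter X depressed, parameter Z elevated, parameter Y depressed (predicts parameter Y elevated, not parameter Y depressed)
(D) process P4 — flag F2 raised +; flag F1 raised +; parameter X depressed +; parameter Z elevated -; parameter Y depressed +
(E) mechanism M5 — fails on parameter X depressed (predicts parameter X elevated, not parameter X depressed)
(F) mechanism M2 — fails on flag F2 raised, flag F1 raised, parameter X depressed, parameter Z elevated (predicts parameter X elevated, not parameter X depressed)
(G) process P3 — flag F2 raised -; flag F1 raised -; parameter X depressed +; parameter Z elevated +; parameter Y depressed +
Every candidate fails on at least one observation.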